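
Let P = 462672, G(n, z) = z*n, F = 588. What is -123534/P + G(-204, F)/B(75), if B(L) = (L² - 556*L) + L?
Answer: 9847841/3213000 ≈ 3.0650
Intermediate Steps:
G(n, z) = n*z
B(L) = L² - 555*L
-123534/P + G(-204, F)/B(75) = -123534/462672 + (-204*588)/((75*(-555 + 75))) = -123534*1/462672 - 119952/(75*(-480)) = -6863/25704 - 119952/(-36000) = -6863/25704 - 119952*(-1/36000) = -6863/25704 + 833/250 = 9847841/3213000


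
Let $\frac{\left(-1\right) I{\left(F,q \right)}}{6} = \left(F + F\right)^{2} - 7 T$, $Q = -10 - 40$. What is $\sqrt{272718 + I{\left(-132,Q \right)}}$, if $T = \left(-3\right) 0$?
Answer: $3 i \sqrt{16162} \approx 381.39 i$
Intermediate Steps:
$Q = -50$ ($Q = -10 - 40 = -50$)
$T = 0$
$I{\left(F,q \right)} = - 24 F^{2}$ ($I{\left(F,q \right)} = - 6 \left(\left(F + F\right)^{2} - 0\right) = - 6 \left(\left(2 F\right)^{2} + 0\right) = - 6 \left(4 F^{2} + 0\right) = - 6 \cdot 4 F^{2} = - 24 F^{2}$)
$\sqrt{272718 + I{\left(-132,Q \right)}} = \sqrt{272718 - 24 \left(-132\right)^{2}} = \sqrt{272718 - 418176} = \sqrt{-145458} = 3 i \sqrt{16162}$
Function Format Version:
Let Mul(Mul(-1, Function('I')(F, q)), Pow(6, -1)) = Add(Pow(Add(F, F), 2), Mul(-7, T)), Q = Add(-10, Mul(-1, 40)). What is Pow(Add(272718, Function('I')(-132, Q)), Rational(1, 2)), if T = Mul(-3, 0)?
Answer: Mul(3, I, Pow(16162, Rational(1, 2))) ≈ Mul(381.39, I)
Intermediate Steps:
Q = -50 (Q = Add(-10, -40) = -50)
T = 0
Function('I')(F, q) = Mul(-24, Pow(F, 2)) (Function('I')(F, q) = Mul(-6, Add(Pow(Add(F, F), 2), Mul(-7, 0))) = Mul(-6, Add(Pow(Mul(2, F), 2), 0)) = Mul(-6, Add(Mul(4, Pow(F, 2)), 0)) = Mul(-6, Mul(4, Pow(F, 2))) = Mul(-24, Pow(F, 2)))
Pow(Add(272718, Function('I')(-132, Q)), Rational(1, 2)) = Pow(Add(272718, Mul(-24, Pow(-132, 2))), Rational(1, 2)) = Pow(Add(272718, Mul(-24, 17424)), Rational(1, 2)) = Pow(Add(272718, -418176), Rational(1, 2)) = Pow(-145458, Rational(1, 2)) = Mul(3, I, Pow(16162, Rational(1, 2)))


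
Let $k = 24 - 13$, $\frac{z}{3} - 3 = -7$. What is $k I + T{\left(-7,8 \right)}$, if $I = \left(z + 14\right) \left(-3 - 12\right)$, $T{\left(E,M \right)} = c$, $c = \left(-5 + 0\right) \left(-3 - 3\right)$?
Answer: $-300$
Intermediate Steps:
$c = 30$ ($c = \left(-5\right) \left(-6\right) = 30$)
$z = -12$ ($z = 9 + 3 \left(-7\right) = 9 - 21 = -12$)
$T{\left(E,M \right)} = 30$
$I = -30$ ($I = \left(-12 + 14\right) \left(-3 - 12\right) = 2 \left(-15\right) = -30$)
$k = 11$ ($k = 24 - 13 = 11$)
$k I + T{\left(-7,8 \right)} = 11 \left(-30\right) + 30 = -330 + 30 = -300$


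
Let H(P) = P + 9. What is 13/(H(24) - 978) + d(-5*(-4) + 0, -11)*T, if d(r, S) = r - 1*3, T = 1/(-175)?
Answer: -524/4725 ≈ -0.11090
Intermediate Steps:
H(P) = 9 + P
T = -1/175 ≈ -0.0057143
d(r, S) = -3 + r (d(r, S) = r - 3 = -3 + r)
13/(H(24) - 978) + d(-5*(-4) + 0, -11)*T = 13/((9 + 24) - 978) + (-3 + (-5*(-4) + 0))*(-1/175) = 13/(33 - 978) + (-3 + (20 + 0))*(-1/175) = 13/(-945) + (-3 + 20)*(-1/175) = 13*(-1/945) + 17*(-1/175) = -13/945 - 17/175 = -524/4725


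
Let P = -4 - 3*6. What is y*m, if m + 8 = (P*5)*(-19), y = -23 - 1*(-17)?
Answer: -12492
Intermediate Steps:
P = -22 (P = -4 - 18 = -22)
y = -6 (y = -23 + 17 = -6)
m = 2082 (m = -8 - 22*5*(-19) = -8 - 110*(-19) = -8 + 2090 = 2082)
y*m = -6*2082 = -12492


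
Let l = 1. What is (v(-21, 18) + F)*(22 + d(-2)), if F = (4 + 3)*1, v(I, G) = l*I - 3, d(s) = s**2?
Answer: -442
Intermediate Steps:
v(I, G) = -3 + I (v(I, G) = 1*I - 3 = I - 3 = -3 + I)
F = 7 (F = 7*1 = 7)
(v(-21, 18) + F)*(22 + d(-2)) = ((-3 - 21) + 7)*(22 + (-2)**2) = (-24 + 7)*(22 + 4) = -17*26 = -442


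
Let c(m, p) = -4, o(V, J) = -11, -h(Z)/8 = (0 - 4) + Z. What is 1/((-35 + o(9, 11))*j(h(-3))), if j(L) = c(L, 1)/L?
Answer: 7/23 ≈ 0.30435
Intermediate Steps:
h(Z) = 32 - 8*Z (h(Z) = -8*((0 - 4) + Z) = -8*(-4 + Z) = 32 - 8*Z)
j(L) = -4/L
1/((-35 + o(9, 11))*j(h(-3))) = 1/((-35 - 11)*(-4/(32 - 8*(-3)))) = 1/(-(-184)/(32 + 24)) = 1/(-(-184)/56) = 1/(-46*(-1/14)) = 1/(23/7) = 7/23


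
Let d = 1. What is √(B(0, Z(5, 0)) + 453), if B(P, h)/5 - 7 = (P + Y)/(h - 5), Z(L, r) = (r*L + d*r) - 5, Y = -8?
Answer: 2*√123 ≈ 22.181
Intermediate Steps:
Z(L, r) = -5 + r + L*r (Z(L, r) = (r*L + 1*r) - 5 = (L*r + r) - 5 = (r + L*r) - 5 = -5 + r + L*r)
B(P, h) = 35 + 5*(-8 + P)/(-5 + h) (B(P, h) = 35 + 5*((P - 8)/(h - 5)) = 35 + 5*((-8 + P)/(-5 + h)) = 35 + 5*(-8 + P)/(-5 + h))
√(B(0, Z(5, 0)) + 453) = √(5*(-43 + 0 + 7*(-5 + 0 + 5*0))/(-5 + (-5 + 0 + 5*0)) + 453) = √(5*(-43 + 0 + 7*(-5 + 0 + 0))/(-5 + (-5 + 0 + 0)) + 453) = √(5*(-43 + 0 + 7*(-5))/(-5 - 5) + 453) = √(5*(-43 + 0 - 35)/(-10) + 453) = √(5*(-⅒)*(-78) + 453) = √(39 + 453) = √492 = 2*√123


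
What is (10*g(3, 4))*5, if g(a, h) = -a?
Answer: -150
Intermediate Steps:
(10*g(3, 4))*5 = (10*(-1*3))*5 = (10*(-3))*5 = -30*5 = -150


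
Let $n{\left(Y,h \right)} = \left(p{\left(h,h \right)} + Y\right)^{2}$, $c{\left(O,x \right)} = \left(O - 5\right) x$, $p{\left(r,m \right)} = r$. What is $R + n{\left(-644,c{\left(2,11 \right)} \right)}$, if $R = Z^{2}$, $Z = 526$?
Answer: $735005$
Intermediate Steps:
$c{\left(O,x \right)} = x \left(-5 + O\right)$ ($c{\left(O,x \right)} = \left(-5 + O\right) x = x \left(-5 + O\right)$)
$n{\left(Y,h \right)} = \left(Y + h\right)^{2}$ ($n{\left(Y,h \right)} = \left(h + Y\right)^{2} = \left(Y + h\right)^{2}$)
$R = 276676$ ($R = 526^{2} = 276676$)
$R + n{\left(-644,c{\left(2,11 \right)} \right)} = 276676 + \left(-644 + 11 \left(-5 + 2\right)\right)^{2} = 276676 + \left(-644 + 11 \left(-3\right)\right)^{2} = 276676 + \left(-644 - 33\right)^{2} = 276676 + \left(-677\right)^{2} = 276676 + 458329 = 735005$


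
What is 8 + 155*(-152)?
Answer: -23552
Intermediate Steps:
8 + 155*(-152) = 8 - 23560 = -23552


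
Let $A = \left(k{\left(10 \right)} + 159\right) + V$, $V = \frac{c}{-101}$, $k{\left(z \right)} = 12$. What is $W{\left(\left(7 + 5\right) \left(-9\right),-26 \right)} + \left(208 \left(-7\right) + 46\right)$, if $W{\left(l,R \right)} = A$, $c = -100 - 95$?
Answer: $- \frac{124944}{101} \approx -1237.1$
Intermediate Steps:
$c = -195$
$V = \frac{195}{101}$ ($V = - \frac{195}{-101} = \left(-195\right) \left(- \frac{1}{101}\right) = \frac{195}{101} \approx 1.9307$)
$A = \frac{17466}{101}$ ($A = \left(12 + 159\right) + \frac{195}{101} = 171 + \frac{195}{101} = \frac{17466}{101} \approx 172.93$)
$W{\left(l,R \right)} = \frac{17466}{101}$
$W{\left(\left(7 + 5\right) \left(-9\right),-26 \right)} + \left(208 \left(-7\right) + 46\right) = \frac{17466}{101} + \left(208 \left(-7\right) + 46\right) = \frac{17466}{101} + \left(-1456 + 46\right) = \frac{17466}{101} - 1410 = - \frac{124944}{101}$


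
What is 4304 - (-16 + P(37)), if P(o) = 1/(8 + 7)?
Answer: 64799/15 ≈ 4319.9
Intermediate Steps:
P(o) = 1/15
4304 - (-16 + P(37)) = 4304 - (-16 + 1/15) = 4304 - 1*(-239/15) = 4304 + 239/15 = 64799/15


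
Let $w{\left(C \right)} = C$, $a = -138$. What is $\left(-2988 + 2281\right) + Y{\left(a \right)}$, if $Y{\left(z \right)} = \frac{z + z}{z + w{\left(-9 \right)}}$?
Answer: $- \frac{34551}{49} \approx -705.12$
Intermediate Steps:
$Y{\left(z \right)} = \frac{2 z}{-9 + z}$ ($Y{\left(z \right)} = \frac{z + z}{z - 9} = \frac{2 z}{-9 + z}$)
$\left(-2988 + 2281\right) + Y{\left(a \right)} = \left(-2988 + 2281\right) + 2 \left(-138\right) \frac{1}{-9 - 138} = -707 + 2 \left(-138\right) \frac{1}{-147} = -707 + 2 \left(-138\right) \left(- \frac{1}{147}\right) = -707 + \frac{92}{49} = - \frac{34551}{49}$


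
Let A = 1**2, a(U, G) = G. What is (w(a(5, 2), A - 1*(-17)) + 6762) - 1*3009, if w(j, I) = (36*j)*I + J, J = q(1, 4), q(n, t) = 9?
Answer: 5058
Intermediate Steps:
A = 1
J = 9
w(j, I) = 9 + 36*I*j (w(j, I) = (36*j)*I + 9 = 36*I*j + 9 = 9 + 36*I*j)
(w(a(5, 2), A - 1*(-17)) + 6762) - 1*3009 = ((9 + 36*(1 - 1*(-17))*2) + 6762) - 1*3009 = ((9 + 36*(1 + 17)*2) + 6762) - 3009 = ((9 + 36*18*2) + 6762) - 3009 = ((9 + 1296) + 6762) - 3009 = (1305 + 6762) - 3009 = 8067 - 3009 = 5058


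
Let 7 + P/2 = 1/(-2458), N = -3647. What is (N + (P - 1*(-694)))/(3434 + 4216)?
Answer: -1823222/4700925 ≈ -0.38784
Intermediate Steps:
P = -17207/1229 (P = -14 + 2/(-2458) = -14 + 2*(-1/2458) = -14 - 1/1229 = -17207/1229 ≈ -14.001)
(N + (P - 1*(-694)))/(3434 + 4216) = (-3647 + (-17207/1229 - 1*(-694)))/(3434 + 4216) = (-3647 + (-17207/1229 + 694))/7650 = (-3647 + 835719/1229)*(1/7650) = -3646444/1229*1/7650 = -1823222/4700925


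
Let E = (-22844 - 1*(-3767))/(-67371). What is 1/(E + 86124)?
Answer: 22457/1934093027 ≈ 1.1611e-5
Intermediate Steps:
E = 6359/22457 (E = (-22844 + 3767)*(-1/67371) = -19077*(-1/67371) = 6359/22457 ≈ 0.28316)
1/(E + 86124) = 1/(6359/22457 + 86124) = 1/(1934093027/22457) = 22457/1934093027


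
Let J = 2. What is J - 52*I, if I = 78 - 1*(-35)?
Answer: -5874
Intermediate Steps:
I = 113 (I = 78 + 35 = 113)
J - 52*I = 2 - 52*113 = 2 - 5876 = -5874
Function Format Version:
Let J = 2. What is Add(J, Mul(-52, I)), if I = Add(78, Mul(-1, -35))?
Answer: -5874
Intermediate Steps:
I = 113 (I = Add(78, 35) = 113)
Add(J, Mul(-52, I)) = Add(2, Mul(-52, 113)) = Add(2, -5876) = -5874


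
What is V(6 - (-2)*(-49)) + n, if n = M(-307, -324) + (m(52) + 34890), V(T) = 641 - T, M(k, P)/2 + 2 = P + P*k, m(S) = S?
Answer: 233959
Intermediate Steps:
M(k, P) = -4 + 2*P + 2*P*k (M(k, P) = -4 + 2*(P + P*k) = -4 + (2*P + 2*P*k) = -4 + 2*P + 2*P*k)
n = 233226 (n = (-4 + 2*(-324) + 2*(-324)*(-307)) + (52 + 34890) = (-4 - 648 + 198936) + 34942 = 198284 + 34942 = 233226)
V(6 - (-2)*(-49)) + n = (641 - (6 - (-2)*(-49))) + 233226 = (641 - (6 - 1*98)) + 233226 = (641 - (6 - 98)) + 233226 = (641 - 1*(-92)) + 233226 = (641 + 92) + 233226 = 733 + 233226 = 233959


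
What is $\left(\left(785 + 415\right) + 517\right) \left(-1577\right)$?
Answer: $-2707709$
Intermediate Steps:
$\left(\left(785 + 415\right) + 517\right) \left(-1577\right) = \left(1200 + 517\right) \left(-1577\right) = 1717 \left(-1577\right) = -2707709$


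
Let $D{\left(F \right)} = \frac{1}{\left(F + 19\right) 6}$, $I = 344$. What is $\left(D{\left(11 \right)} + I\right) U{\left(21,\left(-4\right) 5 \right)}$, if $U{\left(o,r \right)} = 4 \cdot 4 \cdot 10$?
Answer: $\frac{495368}{9} \approx 55041.0$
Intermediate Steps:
$U{\left(o,r \right)} = 160$ ($U{\left(o,r \right)} = 16 \cdot 10 = 160$)
$D{\left(F \right)} = \frac{1}{6 \left(19 + F\right)}$ ($D{\left(F \right)} = \frac{1}{19 + F} \frac{1}{6} = \frac{1}{6 \left(19 + F\right)}$)
$\left(D{\left(11 \right)} + I\right) U{\left(21,\left(-4\right) 5 \right)} = \left(\frac{1}{6 \left(19 + 11\right)} + 344\right) 160 = \left(\frac{1}{6 \cdot 30} + 344\right) 160 = \left(\frac{1}{6} \cdot \frac{1}{30} + 344\right) 160 = \left(\frac{1}{180} + 344\right) 160 = \frac{61921}{180} \cdot 160 = \frac{495368}{9}$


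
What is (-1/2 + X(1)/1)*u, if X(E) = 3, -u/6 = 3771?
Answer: -56565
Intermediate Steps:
u = -22626 (u = -6*3771 = -22626)
(-1/2 + X(1)/1)*u = (-1/2 + 3/1)*(-22626) = (-1*½ + 3*1)*(-22626) = (-½ + 3)*(-22626) = (5/2)*(-22626) = -56565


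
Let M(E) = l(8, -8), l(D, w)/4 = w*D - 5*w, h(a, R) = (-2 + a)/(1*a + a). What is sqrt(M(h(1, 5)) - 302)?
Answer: I*sqrt(398) ≈ 19.95*I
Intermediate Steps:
h(a, R) = (-2 + a)/(2*a) (h(a, R) = (-2 + a)/(a + a) = (-2 + a)/((2*a)) = (-2 + a)*(1/(2*a)) = (-2 + a)/(2*a))
l(D, w) = -20*w + 4*D*w (l(D, w) = 4*(w*D - 5*w) = 4*(D*w - 5*w) = 4*(-5*w + D*w) = -20*w + 4*D*w)
M(E) = -96 (M(E) = 4*(-8)*(-5 + 8) = 4*(-8)*3 = -96)
sqrt(M(h(1, 5)) - 302) = sqrt(-96 - 302) = sqrt(-398) = I*sqrt(398)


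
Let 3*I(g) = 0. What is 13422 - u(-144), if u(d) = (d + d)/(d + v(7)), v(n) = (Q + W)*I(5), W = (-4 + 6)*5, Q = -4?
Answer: 13420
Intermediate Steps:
W = 10 (W = 2*5 = 10)
I(g) = 0 (I(g) = (⅓)*0 = 0)
v(n) = 0 (v(n) = (-4 + 10)*0 = 6*0 = 0)
u(d) = 2 (u(d) = (d + d)/(d + 0) = (2*d)/d = 2)
13422 - u(-144) = 13422 - 1*2 = 13422 - 2 = 13420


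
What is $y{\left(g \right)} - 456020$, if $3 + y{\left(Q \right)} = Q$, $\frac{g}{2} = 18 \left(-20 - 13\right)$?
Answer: $-457211$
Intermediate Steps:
$g = -1188$ ($g = 2 \cdot 18 \left(-20 - 13\right) = 2 \cdot 18 \left(-33\right) = 2 \left(-594\right) = -1188$)
$y{\left(Q \right)} = -3 + Q$
$y{\left(g \right)} - 456020 = \left(-3 - 1188\right) - 456020 = -1191 - 456020 = -457211$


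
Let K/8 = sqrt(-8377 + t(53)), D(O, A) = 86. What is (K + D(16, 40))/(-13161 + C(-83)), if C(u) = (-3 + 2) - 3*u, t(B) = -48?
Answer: -86/12913 - 40*I*sqrt(337)/12913 ≈ -0.00666 - 0.056865*I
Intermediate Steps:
K = 40*I*sqrt(337) (K = 8*sqrt(-8377 - 48) = 8*sqrt(-8425) = 8*(5*I*sqrt(337)) = 40*I*sqrt(337) ≈ 734.3*I)
C(u) = -1 - 3*u
(K + D(16, 40))/(-13161 + C(-83)) = (40*I*sqrt(337) + 86)/(-13161 + (-1 - 3*(-83))) = (86 + 40*I*sqrt(337))/(-13161 + (-1 + 249)) = (86 + 40*I*sqrt(337))/(-13161 + 248) = (86 + 40*I*sqrt(337))/(-12913) = (86 + 40*I*sqrt(337))*(-1/12913) = -86/12913 - 40*I*sqrt(337)/12913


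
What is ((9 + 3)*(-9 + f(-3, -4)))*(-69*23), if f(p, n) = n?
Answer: 247572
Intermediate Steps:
((9 + 3)*(-9 + f(-3, -4)))*(-69*23) = ((9 + 3)*(-9 - 4))*(-69*23) = (12*(-13))*(-1587) = -156*(-1587) = 247572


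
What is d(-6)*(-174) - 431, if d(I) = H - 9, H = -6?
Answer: 2179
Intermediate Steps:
d(I) = -15 (d(I) = -6 - 9 = -15)
d(-6)*(-174) - 431 = -15*(-174) - 431 = 2610 - 431 = 2179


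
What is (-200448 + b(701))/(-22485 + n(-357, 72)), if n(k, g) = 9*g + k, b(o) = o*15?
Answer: 63311/7398 ≈ 8.5578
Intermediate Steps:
b(o) = 15*o
n(k, g) = k + 9*g
(-200448 + b(701))/(-22485 + n(-357, 72)) = (-200448 + 15*701)/(-22485 + (-357 + 9*72)) = (-200448 + 10515)/(-22485 + (-357 + 648)) = -189933/(-22485 + 291) = -189933/(-22194) = -189933*(-1/22194) = 63311/7398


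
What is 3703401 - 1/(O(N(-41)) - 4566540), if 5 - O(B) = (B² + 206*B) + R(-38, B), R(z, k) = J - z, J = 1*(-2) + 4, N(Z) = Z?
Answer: 16886804913811/4559810 ≈ 3.7034e+6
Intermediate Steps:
J = 2 (J = -2 + 4 = 2)
R(z, k) = 2 - z
O(B) = -35 - B² - 206*B (O(B) = 5 - ((B² + 206*B) + (2 - 1*(-38))) = 5 - ((B² + 206*B) + (2 + 38)) = 5 - ((B² + 206*B) + 40) = 5 - (40 + B² + 206*B) = 5 + (-40 - B² - 206*B) = -35 - B² - 206*B)
3703401 - 1/(O(N(-41)) - 4566540) = 3703401 - 1/((-35 - 1*(-41)² - 206*(-41)) - 4566540) = 3703401 - 1/((-35 - 1*1681 + 8446) - 4566540) = 3703401 - 1/((-35 - 1681 + 8446) - 4566540) = 3703401 - 1/(6730 - 4566540) = 3703401 - 1/(-4559810) = 3703401 - 1*(-1/4559810) = 3703401 + 1/4559810 = 16886804913811/4559810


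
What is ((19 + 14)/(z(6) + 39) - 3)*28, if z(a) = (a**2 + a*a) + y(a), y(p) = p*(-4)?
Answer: -2128/29 ≈ -73.379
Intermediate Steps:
y(p) = -4*p
z(a) = -4*a + 2*a**2 (z(a) = (a**2 + a*a) - 4*a = (a**2 + a**2) - 4*a = 2*a**2 - 4*a = -4*a + 2*a**2)
((19 + 14)/(z(6) + 39) - 3)*28 = ((19 + 14)/(2*6*(-2 + 6) + 39) - 3)*28 = (33/(2*6*4 + 39) - 3)*28 = (33/(48 + 39) - 3)*28 = (33/87 - 3)*28 = (33*(1/87) - 3)*28 = (11/29 - 3)*28 = -76/29*28 = -2128/29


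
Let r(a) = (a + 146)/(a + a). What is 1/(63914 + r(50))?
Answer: 25/1597899 ≈ 1.5646e-5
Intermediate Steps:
r(a) = (146 + a)/(2*a) (r(a) = (146 + a)/((2*a)) = (146 + a)*(1/(2*a)) = (146 + a)/(2*a))
1/(63914 + r(50)) = 1/(63914 + (1/2)*(146 + 50)/50) = 1/(63914 + (1/2)*(1/50)*196) = 1/(63914 + 49/25) = 1/(1597899/25) = 25/1597899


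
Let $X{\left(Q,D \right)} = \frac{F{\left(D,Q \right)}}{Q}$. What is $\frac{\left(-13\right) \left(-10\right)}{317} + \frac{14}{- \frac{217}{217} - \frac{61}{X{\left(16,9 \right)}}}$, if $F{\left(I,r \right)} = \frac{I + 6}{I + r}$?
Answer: $\frac{621476}{1547911} \approx 0.40149$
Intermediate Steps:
$F{\left(I,r \right)} = \frac{6 + I}{I + r}$
$X{\left(Q,D \right)} = \frac{6 + D}{Q \left(D + Q\right)}$ ($X{\left(Q,D \right)} = \frac{\frac{1}{D + Q} \left(6 + D\right)}{Q} = \frac{6 + D}{Q \left(D + Q\right)}$)
$\frac{\left(-13\right) \left(-10\right)}{317} + \frac{14}{- \frac{217}{217} - \frac{61}{X{\left(16,9 \right)}}} = \frac{\left(-13\right) \left(-10\right)}{317} + \frac{14}{- \frac{217}{217} - \frac{61}{\frac{1}{16} \frac{1}{9 + 16} \left(6 + 9\right)}} = 130 \cdot \frac{1}{317} + \frac{14}{\left(-217\right) \frac{1}{217} - \frac{61}{\frac{1}{16} \cdot \frac{1}{25} \cdot 15}} = \frac{130}{317} + \frac{14}{-1 - \frac{61}{\frac{1}{16} \cdot \frac{1}{25} \cdot 15}} = \frac{130}{317} + \frac{14}{-1 - \frac{61}{\frac{3}{80}}} = \frac{130}{317} + \frac{14}{-1 - \frac{4880}{3}} = \frac{130}{317} + \frac{14}{- \frac{4883}{3}} = \frac{130}{317} + 14 \left(- \frac{3}{4883}\right) = \frac{130}{317} - \frac{42}{4883} = \frac{621476}{1547911}$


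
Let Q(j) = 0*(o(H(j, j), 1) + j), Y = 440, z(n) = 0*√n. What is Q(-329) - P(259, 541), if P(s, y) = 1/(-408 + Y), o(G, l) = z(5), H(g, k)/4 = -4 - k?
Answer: -1/32 ≈ -0.031250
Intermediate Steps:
z(n) = 0
H(g, k) = -16 - 4*k (H(g, k) = 4*(-4 - k) = -16 - 4*k)
o(G, l) = 0
P(s, y) = 1/32 (P(s, y) = 1/(-408 + 440) = 1/32)
Q(j) = 0 (Q(j) = 0*(0 + j) = 0*j = 0)
Q(-329) - P(259, 541) = 0 - 1*1/32 = 0 - 1/32 = -1/32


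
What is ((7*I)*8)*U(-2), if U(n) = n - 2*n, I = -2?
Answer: -224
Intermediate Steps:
U(n) = -n
((7*I)*8)*U(-2) = ((7*(-2))*8)*(-1*(-2)) = -14*8*2 = -112*2 = -224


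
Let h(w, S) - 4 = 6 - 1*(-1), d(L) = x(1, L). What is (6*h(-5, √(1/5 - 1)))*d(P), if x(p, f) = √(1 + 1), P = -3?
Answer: 66*√2 ≈ 93.338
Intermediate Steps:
x(p, f) = √2
d(L) = √2
h(w, S) = 11 (h(w, S) = 4 + (6 - 1*(-1)) = 4 + (6 + 1) = 4 + 7 = 11)
(6*h(-5, √(1/5 - 1)))*d(P) = (6*11)*√2 = 66*√2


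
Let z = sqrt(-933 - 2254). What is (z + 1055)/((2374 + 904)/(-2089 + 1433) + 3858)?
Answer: 69208/252757 + 328*I*sqrt(3187)/1263785 ≈ 0.27381 + 0.014652*I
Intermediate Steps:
z = I*sqrt(3187) (z = sqrt(-3187) = I*sqrt(3187) ≈ 56.453*I)
(z + 1055)/((2374 + 904)/(-2089 + 1433) + 3858) = (I*sqrt(3187) + 1055)/((2374 + 904)/(-2089 + 1433) + 3858) = (1055 + I*sqrt(3187))/(3278/(-656) + 3858) = (1055 + I*sqrt(3187))/(3278*(-1/656) + 3858) = (1055 + I*sqrt(3187))/(-1639/328 + 3858) = (1055 + I*sqrt(3187))/(1263785/328) = (1055 + I*sqrt(3187))*(328/1263785) = 69208/252757 + 328*I*sqrt(3187)/1263785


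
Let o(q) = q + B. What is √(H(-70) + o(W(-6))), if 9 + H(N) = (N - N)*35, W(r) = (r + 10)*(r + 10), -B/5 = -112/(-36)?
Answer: I*√77/3 ≈ 2.925*I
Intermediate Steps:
B = -140/9 (B = -(-560)/(-36) = -(-560)*(-1)/36 = -5*28/9 = -140/9 ≈ -15.556)
W(r) = (10 + r)² (W(r) = (10 + r)*(10 + r) = (10 + r)²)
o(q) = -140/9 + q (o(q) = q - 140/9 = -140/9 + q)
H(N) = -9 (H(N) = -9 + (N - N)*35 = -9 + 0*35 = -9 + 0 = -9)
√(H(-70) + o(W(-6))) = √(-9 + (-140/9 + (10 - 6)²)) = √(-9 + (-140/9 + 4²)) = √(-9 + (-140/9 + 16)) = √(-9 + 4/9) = √(-77/9) = I*√77/3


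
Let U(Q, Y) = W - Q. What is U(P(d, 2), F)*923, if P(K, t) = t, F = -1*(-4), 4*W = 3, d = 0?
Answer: -4615/4 ≈ -1153.8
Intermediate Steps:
W = ¾ (W = (¼)*3 = ¾ ≈ 0.75000)
F = 4
U(Q, Y) = ¾ - Q
U(P(d, 2), F)*923 = (¾ - 1*2)*923 = (¾ - 2)*923 = -5/4*923 = -4615/4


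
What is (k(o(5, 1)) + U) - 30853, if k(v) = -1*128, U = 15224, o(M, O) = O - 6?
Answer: -15757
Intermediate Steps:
o(M, O) = -6 + O
k(v) = -128
(k(o(5, 1)) + U) - 30853 = (-128 + 15224) - 30853 = 15096 - 30853 = -15757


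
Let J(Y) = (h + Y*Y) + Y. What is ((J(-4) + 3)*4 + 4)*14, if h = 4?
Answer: 1120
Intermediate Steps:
J(Y) = 4 + Y + Y² (J(Y) = (4 + Y*Y) + Y = (4 + Y²) + Y = 4 + Y + Y²)
((J(-4) + 3)*4 + 4)*14 = (((4 - 4 + (-4)²) + 3)*4 + 4)*14 = (((4 - 4 + 16) + 3)*4 + 4)*14 = ((16 + 3)*4 + 4)*14 = (19*4 + 4)*14 = (76 + 4)*14 = 80*14 = 1120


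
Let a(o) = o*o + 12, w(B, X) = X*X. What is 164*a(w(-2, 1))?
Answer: 2132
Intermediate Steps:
w(B, X) = X**2
a(o) = 12 + o**2 (a(o) = o**2 + 12 = 12 + o**2)
164*a(w(-2, 1)) = 164*(12 + (1**2)**2) = 164*(12 + 1**2) = 164*(12 + 1) = 164*13 = 2132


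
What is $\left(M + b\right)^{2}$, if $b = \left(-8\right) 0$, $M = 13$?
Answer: $169$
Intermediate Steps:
$b = 0$
$\left(M + b\right)^{2} = \left(13 + 0\right)^{2} = 13^{2} = 169$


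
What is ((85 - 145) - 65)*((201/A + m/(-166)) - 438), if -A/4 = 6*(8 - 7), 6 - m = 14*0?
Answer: 37052125/664 ≈ 55801.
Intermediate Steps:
m = 6 (m = 6 - 14*0 = 6 - 1*0 = 6 + 0 = 6)
A = -24 (A = -24*(8 - 7) = -24 ≈ -24.000)
((85 - 145) - 65)*((201/A + m/(-166)) - 438) = ((85 - 145) - 65)*((201/(-24) + 6/(-166)) - 438) = (-60 - 65)*((201*(-1/24) + 6*(-1/166)) - 438) = -125*((-67/8 - 3/83) - 438) = -125*(-5585/664 - 438) = -125*(-296417/664) = 37052125/664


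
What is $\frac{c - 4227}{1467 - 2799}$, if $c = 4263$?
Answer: $- \frac{1}{37} \approx -0.027027$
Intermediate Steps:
$\frac{c - 4227}{1467 - 2799} = \frac{4263 - 4227}{1467 - 2799} = \frac{36}{-1332} = 36 \left(- \frac{1}{1332}\right) = - \frac{1}{37}$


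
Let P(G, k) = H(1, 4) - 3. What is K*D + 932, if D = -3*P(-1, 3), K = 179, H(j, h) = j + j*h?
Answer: -142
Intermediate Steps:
H(j, h) = j + h*j
P(G, k) = 2 (P(G, k) = 1*(1 + 4) - 3 = 1*5 - 3 = 5 - 3 = 2)
D = -6 (D = -3*2 = -6)
K*D + 932 = 179*(-6) + 932 = -1074 + 932 = -142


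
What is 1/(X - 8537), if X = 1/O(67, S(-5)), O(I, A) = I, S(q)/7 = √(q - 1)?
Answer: -67/571978 ≈ -0.00011714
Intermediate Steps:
S(q) = 7*√(-1 + q) (S(q) = 7*√(q - 1) = 7*√(-1 + q))
X = 1/67 ≈ 0.014925
1/(X - 8537) = 1/(1/67 - 8537) = 1/(-571978/67) = -67/571978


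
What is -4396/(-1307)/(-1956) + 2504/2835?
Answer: 532416109/603971235 ≈ 0.88153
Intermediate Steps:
-4396/(-1307)/(-1956) + 2504/2835 = -4396*(-1/1307)*(-1/1956) + 2504*(1/2835) = (4396/1307)*(-1/1956) + 2504/2835 = -1099/639123 + 2504/2835 = 532416109/603971235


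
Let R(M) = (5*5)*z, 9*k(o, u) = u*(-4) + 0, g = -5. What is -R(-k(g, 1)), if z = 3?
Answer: -75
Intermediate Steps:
k(o, u) = -4*u/9 (k(o, u) = (u*(-4) + 0)/9 = (-4*u + 0)/9 = (-4*u)/9 = -4*u/9)
R(M) = 75 (R(M) = (5*5)*3 = 25*3 = 75)
-R(-k(g, 1)) = -1*75 = -75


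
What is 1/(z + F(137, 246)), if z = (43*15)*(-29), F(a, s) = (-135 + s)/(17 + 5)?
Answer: -22/411399 ≈ -5.3476e-5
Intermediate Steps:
F(a, s) = -135/22 + s/22 (F(a, s) = (-135 + s)/22 = (-135 + s)*(1/22) = -135/22 + s/22)
z = -18705 (z = 645*(-29) = -18705)
1/(z + F(137, 246)) = 1/(-18705 + (-135/22 + (1/22)*246)) = 1/(-18705 + (-135/22 + 123/11)) = 1/(-18705 + 111/22) = 1/(-411399/22) = -22/411399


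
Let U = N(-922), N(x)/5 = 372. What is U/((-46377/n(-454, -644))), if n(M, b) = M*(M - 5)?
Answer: -43066440/5153 ≈ -8357.5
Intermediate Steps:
N(x) = 1860 (N(x) = 5*372 = 1860)
n(M, b) = M*(-5 + M)
U = 1860
U/((-46377/n(-454, -644))) = 1860/((-46377*(-1/(454*(-5 - 454))))) = 1860/((-46377/((-454*(-459))))) = 1860/((-46377/208386)) = 1860/((-46377*1/208386)) = 1860/(-5153/23154) = 1860*(-23154/5153) = -43066440/5153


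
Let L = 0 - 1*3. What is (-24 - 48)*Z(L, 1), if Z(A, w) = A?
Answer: 216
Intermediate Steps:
L = -3 (L = 0 - 3 = -3)
(-24 - 48)*Z(L, 1) = (-24 - 48)*(-3) = -72*(-3) = 216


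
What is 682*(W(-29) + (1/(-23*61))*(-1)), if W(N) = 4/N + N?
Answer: -808515092/40687 ≈ -19872.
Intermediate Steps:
W(N) = N + 4/N
682*(W(-29) + (1/(-23*61))*(-1)) = 682*((-29 + 4/(-29)) + (1/(-23*61))*(-1)) = 682*((-29 + 4*(-1/29)) - 1/23*1/61*(-1)) = 682*((-29 - 4/29) - 1/1403*(-1)) = 682*(-845/29 + 1/1403) = 682*(-1185506/40687) = -808515092/40687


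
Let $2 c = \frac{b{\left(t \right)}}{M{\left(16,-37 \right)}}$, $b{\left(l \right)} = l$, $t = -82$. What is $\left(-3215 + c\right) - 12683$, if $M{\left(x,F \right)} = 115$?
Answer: $- \frac{1828311}{115} \approx -15898.0$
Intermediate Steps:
$c = - \frac{41}{115}$ ($c = \frac{\left(-82\right) \frac{1}{115}}{2} = \frac{1}{2} \left(- \frac{82}{115}\right) = - \frac{41}{115} \approx -0.35652$)
$\left(-3215 + c\right) - 12683 = \left(-3215 - \frac{41}{115}\right) - 12683 = - \frac{369766}{115} - 12683 = - \frac{1828311}{115}$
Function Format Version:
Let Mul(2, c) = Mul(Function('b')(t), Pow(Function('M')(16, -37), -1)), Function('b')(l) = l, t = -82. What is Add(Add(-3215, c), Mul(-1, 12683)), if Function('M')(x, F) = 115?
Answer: Rational(-1828311, 115) ≈ -15898.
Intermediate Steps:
c = Rational(-41, 115) (c = Mul(Rational(1, 2), Mul(-82, Pow(115, -1))) = Mul(Rational(1, 2), Mul(-82, Rational(1, 115))) = Mul(Rational(1, 2), Rational(-82, 115)) = Rational(-41, 115) ≈ -0.35652)
Add(Add(-3215, c), Mul(-1, 12683)) = Add(Add(-3215, Rational(-41, 115)), Mul(-1, 12683)) = Add(Rational(-369766, 115), -12683) = Rational(-1828311, 115)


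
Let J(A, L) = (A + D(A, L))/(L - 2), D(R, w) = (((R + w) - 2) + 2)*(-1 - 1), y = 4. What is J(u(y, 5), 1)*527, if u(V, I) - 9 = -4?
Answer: 3689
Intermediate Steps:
u(V, I) = 5 (u(V, I) = 9 - 4 = 5)
D(R, w) = -2*R - 2*w (D(R, w) = ((-2 + R + w) + 2)*(-2) = (R + w)*(-2) = -2*R - 2*w)
J(A, L) = (-A - 2*L)/(-2 + L) (J(A, L) = (A + (-2*A - 2*L))/(L - 2) = (-A - 2*L)/(-2 + L))
J(u(y, 5), 1)*527 = ((-1*5 - 2*1)/(-2 + 1))*527 = ((-5 - 2)/(-1))*527 = -1*(-7)*527 = 7*527 = 3689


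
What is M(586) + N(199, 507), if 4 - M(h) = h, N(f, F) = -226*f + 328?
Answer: -45228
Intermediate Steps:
N(f, F) = 328 - 226*f
M(h) = 4 - h
M(586) + N(199, 507) = (4 - 1*586) + (328 - 226*199) = (4 - 586) + (328 - 44974) = -582 - 44646 = -45228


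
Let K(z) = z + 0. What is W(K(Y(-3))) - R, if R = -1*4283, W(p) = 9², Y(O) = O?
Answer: 4364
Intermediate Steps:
K(z) = z
W(p) = 81
R = -4283
W(K(Y(-3))) - R = 81 - 1*(-4283) = 81 + 4283 = 4364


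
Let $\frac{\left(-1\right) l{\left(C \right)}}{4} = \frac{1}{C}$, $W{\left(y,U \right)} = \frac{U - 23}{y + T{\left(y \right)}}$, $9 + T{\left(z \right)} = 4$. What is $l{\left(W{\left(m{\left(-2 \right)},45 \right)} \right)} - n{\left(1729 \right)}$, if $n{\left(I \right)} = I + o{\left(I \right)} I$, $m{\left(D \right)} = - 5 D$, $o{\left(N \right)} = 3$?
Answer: $- \frac{76086}{11} \approx -6916.9$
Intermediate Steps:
$T{\left(z \right)} = -5$ ($T{\left(z \right)} = -9 + 4 = -5$)
$n{\left(I \right)} = 4 I$ ($n{\left(I \right)} = I + 3 I = 4 I$)
$W{\left(y,U \right)} = \frac{-23 + U}{-5 + y}$ ($W{\left(y,U \right)} = \frac{U - 23}{y - 5} = \frac{-23 + U}{-5 + y}$)
$l{\left(C \right)} = - \frac{4}{C}$
$l{\left(W{\left(m{\left(-2 \right)},45 \right)} \right)} - n{\left(1729 \right)} = - \frac{4}{\frac{1}{-5 - -10} \left(-23 + 45\right)} - 4 \cdot 1729 = - \frac{4}{\frac{1}{-5 + 10} \cdot 22} - 6916 = - \frac{4}{\frac{1}{5} \cdot 22} - 6916 = - \frac{4}{\frac{22}{5}} - 6916 = \left(-4\right) \frac{5}{22} - 6916 = - \frac{10}{11} - 6916 = - \frac{76086}{11}$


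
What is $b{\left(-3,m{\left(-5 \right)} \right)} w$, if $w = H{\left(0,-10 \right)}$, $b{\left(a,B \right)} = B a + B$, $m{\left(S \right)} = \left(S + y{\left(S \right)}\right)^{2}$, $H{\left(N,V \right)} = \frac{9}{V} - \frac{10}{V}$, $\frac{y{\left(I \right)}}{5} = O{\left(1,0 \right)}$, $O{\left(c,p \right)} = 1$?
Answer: $0$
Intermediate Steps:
$y{\left(I \right)} = 5$ ($y{\left(I \right)} = 5 \cdot 1 = 5$)
$H{\left(N,V \right)} = - \frac{1}{V}$
$m{\left(S \right)} = \left(5 + S\right)^{2}$ ($m{\left(S \right)} = \left(S + 5\right)^{2} = \left(5 + S\right)^{2}$)
$b{\left(a,B \right)} = B + B a$
$w = \frac{1}{10}$ ($w = - \frac{1}{-10} = \left(-1\right) \left(- \frac{1}{10}\right) = \frac{1}{10} \approx 0.1$)
$b{\left(-3,m{\left(-5 \right)} \right)} w = \left(5 - 5\right)^{2} \left(1 - 3\right) \frac{1}{10} = 0^{2} \left(-2\right) \frac{1}{10} = 0 \left(-2\right) \frac{1}{10} = 0 \cdot \frac{1}{10} = 0$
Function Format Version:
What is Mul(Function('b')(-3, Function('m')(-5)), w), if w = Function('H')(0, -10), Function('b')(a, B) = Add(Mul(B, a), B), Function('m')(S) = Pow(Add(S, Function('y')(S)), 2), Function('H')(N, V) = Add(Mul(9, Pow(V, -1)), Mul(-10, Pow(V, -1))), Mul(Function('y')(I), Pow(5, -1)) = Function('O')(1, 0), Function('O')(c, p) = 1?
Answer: 0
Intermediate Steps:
Function('y')(I) = 5 (Function('y')(I) = Mul(5, 1) = 5)
Function('H')(N, V) = Mul(-1, Pow(V, -1))
Function('m')(S) = Pow(Add(5, S), 2) (Function('m')(S) = Pow(Add(S, 5), 2) = Pow(Add(5, S), 2))
Function('b')(a, B) = Add(B, Mul(B, a))
w = Rational(1, 10) (w = Mul(-1, Pow(-10, -1)) = Mul(-1, Rational(-1, 10)) = Rational(1, 10) ≈ 0.10000)
Mul(Function('b')(-3, Function('m')(-5)), w) = Mul(Mul(Pow(Add(5, -5), 2), Add(1, -3)), Rational(1, 10)) = Mul(Mul(Pow(0, 2), -2), Rational(1, 10)) = Mul(Mul(0, -2), Rational(1, 10)) = Mul(0, Rational(1, 10)) = 0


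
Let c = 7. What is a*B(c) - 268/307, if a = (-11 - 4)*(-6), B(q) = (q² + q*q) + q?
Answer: 2900882/307 ≈ 9449.1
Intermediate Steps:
B(q) = q + 2*q² (B(q) = (q² + q²) + q = 2*q² + q = q + 2*q²)
a = 90 (a = -15*(-6) = 90)
a*B(c) - 268/307 = 90*(7*(1 + 2*7)) - 268/307 = 90*(7*(1 + 14)) - 268*1/307 = 90*(7*15) - 268/307 = 90*105 - 268/307 = 9450 - 268/307 = 2900882/307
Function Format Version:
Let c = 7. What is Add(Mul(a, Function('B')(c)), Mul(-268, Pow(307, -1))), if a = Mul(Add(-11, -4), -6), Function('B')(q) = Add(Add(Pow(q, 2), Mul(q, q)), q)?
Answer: Rational(2900882, 307) ≈ 9449.1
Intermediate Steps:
Function('B')(q) = Add(q, Mul(2, Pow(q, 2))) (Function('B')(q) = Add(Add(Pow(q, 2), Pow(q, 2)), q) = Add(Mul(2, Pow(q, 2)), q) = Add(q, Mul(2, Pow(q, 2))))
a = 90 (a = Mul(-15, -6) = 90)
Add(Mul(a, Function('B')(c)), Mul(-268, Pow(307, -1))) = Add(Mul(90, Mul(7, Add(1, Mul(2, 7)))), Mul(-268, Pow(307, -1))) = Add(Mul(90, Mul(7, Add(1, 14))), Mul(-268, Rational(1, 307))) = Add(Mul(90, Mul(7, 15)), Rational(-268, 307)) = Add(Mul(90, 105), Rational(-268, 307)) = Add(9450, Rational(-268, 307)) = Rational(2900882, 307)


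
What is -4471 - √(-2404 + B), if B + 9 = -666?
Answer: -4471 - I*√3079 ≈ -4471.0 - 55.489*I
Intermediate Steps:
B = -675 (B = -9 - 666 = -675)
-4471 - √(-2404 + B) = -4471 - √(-2404 - 675) = -4471 - √(-3079) = -4471 - I*√3079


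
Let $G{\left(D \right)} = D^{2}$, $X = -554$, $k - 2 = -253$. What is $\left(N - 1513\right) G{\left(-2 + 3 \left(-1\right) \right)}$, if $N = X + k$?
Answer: $-57950$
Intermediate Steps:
$k = -251$ ($k = 2 - 253 = -251$)
$N = -805$ ($N = -554 - 251 = -805$)
$\left(N - 1513\right) G{\left(-2 + 3 \left(-1\right) \right)} = \left(-805 - 1513\right) \left(-2 + 3 \left(-1\right)\right)^{2} = - 2318 \left(-2 - 3\right)^{2} = - 2318 \left(-5\right)^{2} = \left(-2318\right) 25 = -57950$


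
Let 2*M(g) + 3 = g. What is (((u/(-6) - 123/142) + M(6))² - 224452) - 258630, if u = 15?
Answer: -9740795223/20164 ≈ -4.8308e+5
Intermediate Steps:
M(g) = -3/2 + g/2
(((u/(-6) - 123/142) + M(6))² - 224452) - 258630 = (((15/(-6) - 123/142) + (-3/2 + (½)*6))² - 224452) - 258630 = (((15*(-⅙) - 123*1/142) + (-3/2 + 3))² - 224452) - 258630 = (((-5/2 - 123/142) + 3/2)² - 224452) - 258630 = ((-239/71 + 3/2)² - 224452) - 258630 = ((-265/142)² - 224452) - 258630 = (70225/20164 - 224452) - 258630 = -4525779903/20164 - 258630 = -9740795223/20164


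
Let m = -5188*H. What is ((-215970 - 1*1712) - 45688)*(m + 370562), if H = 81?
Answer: 13080534420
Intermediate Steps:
m = -420228 (m = -5188*81 = -420228)
((-215970 - 1*1712) - 45688)*(m + 370562) = ((-215970 - 1*1712) - 45688)*(-420228 + 370562) = ((-215970 - 1712) - 45688)*(-49666) = (-217682 - 45688)*(-49666) = -263370*(-49666) = 13080534420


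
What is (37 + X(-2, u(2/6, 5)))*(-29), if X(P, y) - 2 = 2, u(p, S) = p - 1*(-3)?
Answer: -1189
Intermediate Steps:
u(p, S) = 3 + p (u(p, S) = p + 3 = 3 + p)
X(P, y) = 4 (X(P, y) = 2 + 2 = 4)
(37 + X(-2, u(2/6, 5)))*(-29) = (37 + 4)*(-29) = 41*(-29) = -1189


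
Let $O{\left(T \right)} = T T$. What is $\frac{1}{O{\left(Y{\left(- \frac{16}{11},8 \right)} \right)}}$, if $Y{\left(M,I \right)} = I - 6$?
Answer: $\frac{1}{4} \approx 0.25$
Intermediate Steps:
$Y{\left(M,I \right)} = -6 + I$
$O{\left(T \right)} = T^{2}$
$\frac{1}{O{\left(Y{\left(- \frac{16}{11},8 \right)} \right)}} = \frac{1}{\left(-6 + 8\right)^{2}} = \frac{1}{2^{2}} = \frac{1}{4}$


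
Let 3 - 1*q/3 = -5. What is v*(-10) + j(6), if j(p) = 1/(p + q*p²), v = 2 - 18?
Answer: 139201/870 ≈ 160.00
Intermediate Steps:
q = 24 (q = 9 - 3*(-5) = 9 + 15 = 24)
v = -16
j(p) = 1/(p + 24*p²)
v*(-10) + j(6) = -16*(-10) + 1/(6*(1 + 24*6)) = 160 + 1/(6*(1 + 144)) = 160 + (⅙)/145 = 160 + (⅙)*(1/145) = 160 + 1/870 = 139201/870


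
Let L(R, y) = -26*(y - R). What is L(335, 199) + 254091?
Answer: 257627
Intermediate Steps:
L(R, y) = -26*y + 26*R
L(335, 199) + 254091 = (-26*199 + 26*335) + 254091 = (-5174 + 8710) + 254091 = 3536 + 254091 = 257627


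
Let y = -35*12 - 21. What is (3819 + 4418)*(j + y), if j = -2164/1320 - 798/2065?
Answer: -71049997981/19470 ≈ -3.6492e+6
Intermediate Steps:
j = -39443/19470 (j = -2164*1/1320 - 798*1/2065 = -541/330 - 114/295 = -39443/19470 ≈ -2.0258)
y = -441 (y = -420 - 21 = -441)
(3819 + 4418)*(j + y) = (3819 + 4418)*(-39443/19470 - 441) = 8237*(-8625713/19470) = -71049997981/19470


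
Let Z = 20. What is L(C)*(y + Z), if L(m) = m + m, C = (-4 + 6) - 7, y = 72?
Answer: -920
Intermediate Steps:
C = -5 (C = 2 - 7 = -5)
L(m) = 2*m
L(C)*(y + Z) = (2*(-5))*(72 + 20) = -10*92 = -920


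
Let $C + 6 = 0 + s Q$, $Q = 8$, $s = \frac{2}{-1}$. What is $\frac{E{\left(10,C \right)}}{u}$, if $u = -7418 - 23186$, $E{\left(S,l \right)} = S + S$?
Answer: $- \frac{5}{7651} \approx -0.00065351$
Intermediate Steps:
$s = -2$ ($s = 2 \left(-1\right) = -2$)
$C = -22$ ($C = -6 + \left(0 - 16\right) = -6 - 16 = -22$)
$E{\left(S,l \right)} = 2 S$
$u = -30604$ ($u = -7418 - 23186 = -30604$)
$\frac{E{\left(10,C \right)}}{u} = \frac{2 \cdot 10}{-30604} = 20 \left(- \frac{1}{30604}\right) = - \frac{5}{7651}$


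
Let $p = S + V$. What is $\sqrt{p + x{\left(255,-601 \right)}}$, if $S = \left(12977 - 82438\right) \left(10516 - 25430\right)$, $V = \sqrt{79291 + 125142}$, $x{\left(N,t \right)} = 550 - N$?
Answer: $\sqrt{1035941649 + \sqrt{204433}} \approx 32186.0$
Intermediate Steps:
$V = \sqrt{204433} \approx 452.14$
$S = 1035941354$ ($S = \left(-69461\right) \left(-14914\right) = 1035941354$)
$p = 1035941354 + \sqrt{204433} \approx 1.0359 \cdot 10^{9}$
$\sqrt{p + x{\left(255,-601 \right)}} = \sqrt{\left(1035941354 + \sqrt{204433}\right) + \left(550 - 255\right)} = \sqrt{\left(1035941354 + \sqrt{204433}\right) + 295} = \sqrt{1035941649 + \sqrt{204433}}$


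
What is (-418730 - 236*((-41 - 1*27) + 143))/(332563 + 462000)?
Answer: -436430/794563 ≈ -0.54927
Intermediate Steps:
(-418730 - 236*((-41 - 1*27) + 143))/(332563 + 462000) = (-418730 - 236*((-41 - 27) + 143))/794563 = (-418730 - 236*(-68 + 143))*(1/794563) = (-418730 - 236*75)*(1/794563) = (-418730 - 17700)*(1/794563) = -436430*1/794563 = -436430/794563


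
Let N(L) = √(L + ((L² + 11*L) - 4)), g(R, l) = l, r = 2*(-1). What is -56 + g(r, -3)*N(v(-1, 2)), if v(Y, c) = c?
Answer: -56 - 6*√6 ≈ -70.697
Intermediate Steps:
r = -2
N(L) = √(-4 + L² + 12*L) (N(L) = √(L + (-4 + L² + 11*L)) = √(-4 + L² + 12*L))
-56 + g(r, -3)*N(v(-1, 2)) = -56 - 3*√(-4 + 2² + 12*2) = -56 - 3*√(-4 + 4 + 24) = -56 - 6*√6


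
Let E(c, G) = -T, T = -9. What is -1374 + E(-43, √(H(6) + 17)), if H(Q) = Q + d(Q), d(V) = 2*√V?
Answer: -1365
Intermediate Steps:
H(Q) = Q + 2*√Q
E(c, G) = 9 (E(c, G) = -1*(-9) = 9)
-1374 + E(-43, √(H(6) + 17)) = -1374 + 9 = -1365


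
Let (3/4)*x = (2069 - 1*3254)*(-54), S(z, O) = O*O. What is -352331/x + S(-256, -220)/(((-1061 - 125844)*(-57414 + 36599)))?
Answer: -37227516901573/9015005307960 ≈ -4.1295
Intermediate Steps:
S(z, O) = O**2
x = 85320 (x = 4*((2069 - 1*3254)*(-54))/3 = 4*((2069 - 3254)*(-54))/3 = 4*(-1185*(-54))/3 = (4/3)*63990 = 85320)
-352331/x + S(-256, -220)/(((-1061 - 125844)*(-57414 + 36599))) = -352331/85320 + (-220)**2/(((-1061 - 125844)*(-57414 + 36599))) = -352331*1/85320 + 48400/((-126905*(-20815))) = -352331/85320 + 48400/2641527575 = -352331/85320 + 48400*(1/2641527575) = -352331/85320 + 1936/105661103 = -37227516901573/9015005307960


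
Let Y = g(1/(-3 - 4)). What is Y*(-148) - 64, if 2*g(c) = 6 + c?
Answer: -3482/7 ≈ -497.43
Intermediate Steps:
g(c) = 3 + c/2 (g(c) = (6 + c)/2 = 3 + c/2)
Y = 41/14 (Y = 3 + 1/(2*(-3 - 4)) = 3 + (½)/(-7) = 3 + (½)*(-⅐) = 3 - 1/14 = 41/14 ≈ 2.9286)
Y*(-148) - 64 = (41/14)*(-148) - 64 = -3034/7 - 64 = -3482/7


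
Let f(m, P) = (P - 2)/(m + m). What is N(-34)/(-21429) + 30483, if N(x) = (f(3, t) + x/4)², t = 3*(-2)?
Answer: 23515923971/771444 ≈ 30483.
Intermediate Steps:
t = -6
f(m, P) = (-2 + P)/(2*m) (f(m, P) = (-2 + P)/((2*m)) = (-2 + P)*(1/(2*m)) = (-2 + P)/(2*m))
N(x) = (-4/3 + x/4)² (N(x) = ((½)*(-2 - 6)/3 + x/4)² = ((½)*(⅓)*(-8) + x*(¼))² = (-4/3 + x/4)²)
N(-34)/(-21429) + 30483 = ((-16 + 3*(-34))²/144)/(-21429) + 30483 = ((-16 - 102)²/144)*(-1/21429) + 30483 = ((1/144)*(-118)²)*(-1/21429) + 30483 = ((1/144)*13924)*(-1/21429) + 30483 = (3481/36)*(-1/21429) + 30483 = -3481/771444 + 30483 = 23515923971/771444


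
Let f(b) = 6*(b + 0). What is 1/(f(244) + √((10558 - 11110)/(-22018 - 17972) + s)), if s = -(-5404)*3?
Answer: 1219695/1772126846 - √45010857805/3544253692 ≈ 0.00062841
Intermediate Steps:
s = 16212 (s = -193*(-84) = 16212)
f(b) = 6*b
1/(f(244) + √((10558 - 11110)/(-22018 - 17972) + s)) = 1/(6*244 + √((10558 - 11110)/(-22018 - 17972) + 16212)) = 1/(1464 + √(-552/(-39990) + 16212)) = 1/(1464 + √(-552*(-1/39990) + 16212)) = 1/(1464 + √(92/6665 + 16212)) = 1/(1464 + √(108053072/6665)) = 1/(1464 + 4*√45010857805/6665)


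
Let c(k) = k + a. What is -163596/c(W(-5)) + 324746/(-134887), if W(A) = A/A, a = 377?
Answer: -3698287940/8497881 ≈ -435.20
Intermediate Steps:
W(A) = 1
c(k) = 377 + k (c(k) = k + 377 = 377 + k)
-163596/c(W(-5)) + 324746/(-134887) = -163596/(377 + 1) + 324746/(-134887) = -163596/378 + 324746*(-1/134887) = -163596*1/378 - 324746/134887 = -27266/63 - 324746/134887 = -3698287940/8497881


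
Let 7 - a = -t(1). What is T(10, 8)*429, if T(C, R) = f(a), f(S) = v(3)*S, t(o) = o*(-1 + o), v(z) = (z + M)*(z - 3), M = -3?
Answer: 0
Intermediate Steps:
v(z) = (-3 + z)**2 (v(z) = (z - 3)*(z - 3) = (-3 + z)*(-3 + z) = (-3 + z)**2)
a = 7 (a = 7 - (-1)*1*(-1 + 1) = 7 - (-1)*1*0 = 7 - (-1)*0 = 7 - 1*0 = 7 + 0 = 7)
f(S) = 0 (f(S) = (9 + 3**2 - 6*3)*S = (9 + 9 - 18)*S = 0*S = 0)
T(C, R) = 0
T(10, 8)*429 = 0*429 = 0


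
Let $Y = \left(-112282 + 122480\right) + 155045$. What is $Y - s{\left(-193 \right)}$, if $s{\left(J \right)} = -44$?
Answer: $165287$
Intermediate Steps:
$Y = 165243$ ($Y = 10198 + 155045 = 165243$)
$Y - s{\left(-193 \right)} = 165243 - -44 = 165243 + 44 = 165287$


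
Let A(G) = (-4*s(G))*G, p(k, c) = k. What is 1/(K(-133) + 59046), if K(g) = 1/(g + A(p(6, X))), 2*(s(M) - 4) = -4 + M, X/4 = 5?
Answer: 253/14938637 ≈ 1.6936e-5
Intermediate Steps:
X = 20 (X = 4*5 = 20)
s(M) = 2 + M/2 (s(M) = 4 + (-4 + M)/2 = 4 + (-2 + M/2) = 2 + M/2)
A(G) = G*(-8 - 2*G) (A(G) = (-4*(2 + G/2))*G = (-8 - 2*G)*G = G*(-8 - 2*G))
K(g) = 1/(-120 + g) (K(g) = 1/(g - 2*6*(4 + 6)) = 1/(g - 2*6*10) = 1/(g - 120) = 1/(-120 + g))
1/(K(-133) + 59046) = 1/(1/(-120 - 133) + 59046) = 1/(1/(-253) + 59046) = 1/(-1/253 + 59046) = 1/(14938637/253) = 253/14938637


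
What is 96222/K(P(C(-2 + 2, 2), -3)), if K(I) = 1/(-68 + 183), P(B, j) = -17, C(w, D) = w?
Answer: 11065530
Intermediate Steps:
K(I) = 1/115
96222/K(P(C(-2 + 2, 2), -3)) = 96222/(1/115) = 96222*115 = 11065530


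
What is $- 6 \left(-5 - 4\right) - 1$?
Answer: $53$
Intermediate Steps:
$- 6 \left(-5 - 4\right) - 1 = \left(-6\right) \left(-9\right) - 1 = 54 - 1 = 53$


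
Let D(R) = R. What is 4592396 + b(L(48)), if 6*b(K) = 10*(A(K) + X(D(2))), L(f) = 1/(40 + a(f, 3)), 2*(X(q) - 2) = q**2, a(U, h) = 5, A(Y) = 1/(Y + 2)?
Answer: 1253726153/273 ≈ 4.5924e+6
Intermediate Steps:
A(Y) = 1/(2 + Y)
X(q) = 2 + q**2/2
L(f) = 1/45 (L(f) = 1/(40 + 5) = 1/45)
b(K) = 20/3 + 5/(3*(2 + K)) (b(K) = (10*(1/(2 + K) + (2 + (1/2)*2**2)))/6 = (10*(1/(2 + K) + (2 + (1/2)*4)))/6 = (10*(1/(2 + K) + (2 + 2)))/6 = (10*(1/(2 + K) + 4))/6 = (10*(4 + 1/(2 + K)))/6 = (40 + 10/(2 + K))/6 = 20/3 + 5/(3*(2 + K)))
4592396 + b(L(48)) = 4592396 + 5*(9 + 4*(1/45))/(3*(2 + 1/45)) = 4592396 + 5*(9 + 4/45)/(3*(91/45)) = 4592396 + (5/3)*(45/91)*(409/45) = 4592396 + 2045/273 = 1253726153/273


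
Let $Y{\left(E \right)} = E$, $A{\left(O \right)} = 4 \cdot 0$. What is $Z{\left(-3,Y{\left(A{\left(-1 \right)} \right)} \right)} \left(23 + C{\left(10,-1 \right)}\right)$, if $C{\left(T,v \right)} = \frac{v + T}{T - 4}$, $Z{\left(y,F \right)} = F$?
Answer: $0$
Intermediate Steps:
$A{\left(O \right)} = 0$
$C{\left(T,v \right)} = \frac{T + v}{-4 + T}$
$Z{\left(-3,Y{\left(A{\left(-1 \right)} \right)} \right)} \left(23 + C{\left(10,-1 \right)}\right) = 0 \left(23 + \frac{10 - 1}{-4 + 10}\right) = 0 \left(23 + \frac{1}{6} \cdot 9\right) = 0 \left(23 + \frac{3}{2}\right) = 0 \cdot \frac{49}{2} = 0$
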